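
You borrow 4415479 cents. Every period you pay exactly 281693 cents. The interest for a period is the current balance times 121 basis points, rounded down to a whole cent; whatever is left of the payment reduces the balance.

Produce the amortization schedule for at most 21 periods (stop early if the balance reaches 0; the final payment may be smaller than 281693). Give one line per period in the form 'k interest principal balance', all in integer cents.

1. interest=⌊4415479·121/10000⌋=53427; principal=281693-53427=228266; balance=4415479-228266=4187213
2. interest=⌊4187213·121/10000⌋=50665; principal=281693-50665=231028; balance=4187213-231028=3956185
3. interest=⌊3956185·121/10000⌋=47869; principal=281693-47869=233824; balance=3956185-233824=3722361
4. interest=⌊3722361·121/10000⌋=45040; principal=281693-45040=236653; balance=3722361-236653=3485708
5. interest=⌊3485708·121/10000⌋=42177; principal=281693-42177=239516; balance=3485708-239516=3246192
6. interest=⌊3246192·121/10000⌋=39278; principal=281693-39278=242415; balance=3246192-242415=3003777
7. interest=⌊3003777·121/10000⌋=36345; principal=281693-36345=245348; balance=3003777-245348=2758429
8. interest=⌊2758429·121/10000⌋=33376; principal=281693-33376=248317; balance=2758429-248317=2510112
9. interest=⌊2510112·121/10000⌋=30372; principal=281693-30372=251321; balance=2510112-251321=2258791
10. interest=⌊2258791·121/10000⌋=27331; principal=281693-27331=254362; balance=2258791-254362=2004429
11. interest=⌊2004429·121/10000⌋=24253; principal=281693-24253=257440; balance=2004429-257440=1746989
12. interest=⌊1746989·121/10000⌋=21138; principal=281693-21138=260555; balance=1746989-260555=1486434
13. interest=⌊1486434·121/10000⌋=17985; principal=281693-17985=263708; balance=1486434-263708=1222726
14. interest=⌊1222726·121/10000⌋=14794; principal=281693-14794=266899; balance=1222726-266899=955827
15. interest=⌊955827·121/10000⌋=11565; principal=281693-11565=270128; balance=955827-270128=685699
16. interest=⌊685699·121/10000⌋=8296; principal=281693-8296=273397; balance=685699-273397=412302
17. interest=⌊412302·121/10000⌋=4988; principal=281693-4988=276705; balance=412302-276705=135597
18. interest=⌊135597·121/10000⌋=1640; principal=min(281693-1640,135597)=135597; balance=135597-135597=0

1 53427 228266 4187213
2 50665 231028 3956185
3 47869 233824 3722361
4 45040 236653 3485708
5 42177 239516 3246192
6 39278 242415 3003777
7 36345 245348 2758429
8 33376 248317 2510112
9 30372 251321 2258791
10 27331 254362 2004429
11 24253 257440 1746989
12 21138 260555 1486434
13 17985 263708 1222726
14 14794 266899 955827
15 11565 270128 685699
16 8296 273397 412302
17 4988 276705 135597
18 1640 135597 0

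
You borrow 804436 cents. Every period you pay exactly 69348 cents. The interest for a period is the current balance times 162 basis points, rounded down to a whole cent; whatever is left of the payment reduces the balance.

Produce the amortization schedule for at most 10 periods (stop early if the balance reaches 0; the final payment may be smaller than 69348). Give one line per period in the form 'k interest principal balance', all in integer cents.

1. interest=⌊804436·162/10000⌋=13031; principal=69348-13031=56317; balance=804436-56317=748119
2. interest=⌊748119·162/10000⌋=12119; principal=69348-12119=57229; balance=748119-57229=690890
3. interest=⌊690890·162/10000⌋=11192; principal=69348-11192=58156; balance=690890-58156=632734
4. interest=⌊632734·162/10000⌋=10250; principal=69348-10250=59098; balance=632734-59098=573636
5. interest=⌊573636·162/10000⌋=9292; principal=69348-9292=60056; balance=573636-60056=513580
6. interest=⌊513580·162/10000⌋=8319; principal=69348-8319=61029; balance=513580-61029=452551
7. interest=⌊452551·162/10000⌋=7331; principal=69348-7331=62017; balance=452551-62017=390534
8. interest=⌊390534·162/10000⌋=6326; principal=69348-6326=63022; balance=390534-63022=327512
9. interest=⌊327512·162/10000⌋=5305; principal=69348-5305=64043; balance=327512-64043=263469
10. interest=⌊263469·162/10000⌋=4268; principal=69348-4268=65080; balance=263469-65080=198389

1 13031 56317 748119
2 12119 57229 690890
3 11192 58156 632734
4 10250 59098 573636
5 9292 60056 513580
6 8319 61029 452551
7 7331 62017 390534
8 6326 63022 327512
9 5305 64043 263469
10 4268 65080 198389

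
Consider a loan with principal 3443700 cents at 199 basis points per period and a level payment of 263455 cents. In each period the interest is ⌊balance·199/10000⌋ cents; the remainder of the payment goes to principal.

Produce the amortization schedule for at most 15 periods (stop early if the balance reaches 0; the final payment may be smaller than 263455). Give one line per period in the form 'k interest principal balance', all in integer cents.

1 68529 194926 3248774
2 64650 198805 3049969
3 60694 202761 2847208
4 56659 206796 2640412
5 52544 210911 2429501
6 48347 215108 2214393
7 44066 219389 1995004
8 39700 223755 1771249
9 35247 228208 1543041
10 30706 232749 1310292
11 26074 237381 1072911
12 21350 242105 830806
13 16533 246922 583884
14 11619 251836 332048
15 6607 256848 75200

1. interest=⌊3443700·199/10000⌋=68529; principal=263455-68529=194926; balance=3443700-194926=3248774
2. interest=⌊3248774·199/10000⌋=64650; principal=263455-64650=198805; balance=3248774-198805=3049969
3. interest=⌊3049969·199/10000⌋=60694; principal=263455-60694=202761; balance=3049969-202761=2847208
4. interest=⌊2847208·199/10000⌋=56659; principal=263455-56659=206796; balance=2847208-206796=2640412
5. interest=⌊2640412·199/10000⌋=52544; principal=263455-52544=210911; balance=2640412-210911=2429501
6. interest=⌊2429501·199/10000⌋=48347; principal=263455-48347=215108; balance=2429501-215108=2214393
7. interest=⌊2214393·199/10000⌋=44066; principal=263455-44066=219389; balance=2214393-219389=1995004
8. interest=⌊1995004·199/10000⌋=39700; principal=263455-39700=223755; balance=1995004-223755=1771249
9. interest=⌊1771249·199/10000⌋=35247; principal=263455-35247=228208; balance=1771249-228208=1543041
10. interest=⌊1543041·199/10000⌋=30706; principal=263455-30706=232749; balance=1543041-232749=1310292
11. interest=⌊1310292·199/10000⌋=26074; principal=263455-26074=237381; balance=1310292-237381=1072911
12. interest=⌊1072911·199/10000⌋=21350; principal=263455-21350=242105; balance=1072911-242105=830806
13. interest=⌊830806·199/10000⌋=16533; principal=263455-16533=246922; balance=830806-246922=583884
14. interest=⌊583884·199/10000⌋=11619; principal=263455-11619=251836; balance=583884-251836=332048
15. interest=⌊332048·199/10000⌋=6607; principal=263455-6607=256848; balance=332048-256848=75200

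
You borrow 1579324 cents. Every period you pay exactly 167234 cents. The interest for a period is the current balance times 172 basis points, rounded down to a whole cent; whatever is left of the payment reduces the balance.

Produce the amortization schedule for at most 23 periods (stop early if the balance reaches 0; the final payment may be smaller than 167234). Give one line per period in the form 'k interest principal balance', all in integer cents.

1. interest=⌊1579324·172/10000⌋=27164; principal=167234-27164=140070; balance=1579324-140070=1439254
2. interest=⌊1439254·172/10000⌋=24755; principal=167234-24755=142479; balance=1439254-142479=1296775
3. interest=⌊1296775·172/10000⌋=22304; principal=167234-22304=144930; balance=1296775-144930=1151845
4. interest=⌊1151845·172/10000⌋=19811; principal=167234-19811=147423; balance=1151845-147423=1004422
5. interest=⌊1004422·172/10000⌋=17276; principal=167234-17276=149958; balance=1004422-149958=854464
6. interest=⌊854464·172/10000⌋=14696; principal=167234-14696=152538; balance=854464-152538=701926
7. interest=⌊701926·172/10000⌋=12073; principal=167234-12073=155161; balance=701926-155161=546765
8. interest=⌊546765·172/10000⌋=9404; principal=167234-9404=157830; balance=546765-157830=388935
9. interest=⌊388935·172/10000⌋=6689; principal=167234-6689=160545; balance=388935-160545=228390
10. interest=⌊228390·172/10000⌋=3928; principal=167234-3928=163306; balance=228390-163306=65084
11. interest=⌊65084·172/10000⌋=1119; principal=min(167234-1119,65084)=65084; balance=65084-65084=0

1 27164 140070 1439254
2 24755 142479 1296775
3 22304 144930 1151845
4 19811 147423 1004422
5 17276 149958 854464
6 14696 152538 701926
7 12073 155161 546765
8 9404 157830 388935
9 6689 160545 228390
10 3928 163306 65084
11 1119 65084 0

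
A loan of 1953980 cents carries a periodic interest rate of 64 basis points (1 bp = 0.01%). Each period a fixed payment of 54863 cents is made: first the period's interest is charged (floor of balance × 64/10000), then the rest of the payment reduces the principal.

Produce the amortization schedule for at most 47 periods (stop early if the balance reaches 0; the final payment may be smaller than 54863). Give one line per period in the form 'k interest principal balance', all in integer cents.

1 12505 42358 1911622
2 12234 42629 1868993
3 11961 42902 1826091
4 11686 43177 1782914
5 11410 43453 1739461
6 11132 43731 1695730
7 10852 44011 1651719
8 10571 44292 1607427
9 10287 44576 1562851
10 10002 44861 1517990
11 9715 45148 1472842
12 9426 45437 1427405
13 9135 45728 1381677
14 8842 46021 1335656
15 8548 46315 1289341
16 8251 46612 1242729
17 7953 46910 1195819
18 7653 47210 1148609
19 7351 47512 1101097
20 7047 47816 1053281
21 6740 48123 1005158
22 6433 48430 956728
23 6123 48740 907988
24 5811 49052 858936
25 5497 49366 809570
26 5181 49682 759888
27 4863 50000 709888
28 4543 50320 659568
29 4221 50642 608926
30 3897 50966 557960
31 3570 51293 506667
32 3242 51621 455046
33 2912 51951 403095
34 2579 52284 350811
35 2245 52618 298193
36 1908 52955 245238
37 1569 53294 191944
38 1228 53635 138309
39 885 53978 84331
40 539 54324 30007
41 192 30007 0

1. interest=⌊1953980·64/10000⌋=12505; principal=54863-12505=42358; balance=1953980-42358=1911622
2. interest=⌊1911622·64/10000⌋=12234; principal=54863-12234=42629; balance=1911622-42629=1868993
3. interest=⌊1868993·64/10000⌋=11961; principal=54863-11961=42902; balance=1868993-42902=1826091
4. interest=⌊1826091·64/10000⌋=11686; principal=54863-11686=43177; balance=1826091-43177=1782914
5. interest=⌊1782914·64/10000⌋=11410; principal=54863-11410=43453; balance=1782914-43453=1739461
6. interest=⌊1739461·64/10000⌋=11132; principal=54863-11132=43731; balance=1739461-43731=1695730
7. interest=⌊1695730·64/10000⌋=10852; principal=54863-10852=44011; balance=1695730-44011=1651719
8. interest=⌊1651719·64/10000⌋=10571; principal=54863-10571=44292; balance=1651719-44292=1607427
9. interest=⌊1607427·64/10000⌋=10287; principal=54863-10287=44576; balance=1607427-44576=1562851
10. interest=⌊1562851·64/10000⌋=10002; principal=54863-10002=44861; balance=1562851-44861=1517990
11. interest=⌊1517990·64/10000⌋=9715; principal=54863-9715=45148; balance=1517990-45148=1472842
12. interest=⌊1472842·64/10000⌋=9426; principal=54863-9426=45437; balance=1472842-45437=1427405
13. interest=⌊1427405·64/10000⌋=9135; principal=54863-9135=45728; balance=1427405-45728=1381677
14. interest=⌊1381677·64/10000⌋=8842; principal=54863-8842=46021; balance=1381677-46021=1335656
15. interest=⌊1335656·64/10000⌋=8548; principal=54863-8548=46315; balance=1335656-46315=1289341
16. interest=⌊1289341·64/10000⌋=8251; principal=54863-8251=46612; balance=1289341-46612=1242729
17. interest=⌊1242729·64/10000⌋=7953; principal=54863-7953=46910; balance=1242729-46910=1195819
18. interest=⌊1195819·64/10000⌋=7653; principal=54863-7653=47210; balance=1195819-47210=1148609
19. interest=⌊1148609·64/10000⌋=7351; principal=54863-7351=47512; balance=1148609-47512=1101097
20. interest=⌊1101097·64/10000⌋=7047; principal=54863-7047=47816; balance=1101097-47816=1053281
21. interest=⌊1053281·64/10000⌋=6740; principal=54863-6740=48123; balance=1053281-48123=1005158
22. interest=⌊1005158·64/10000⌋=6433; principal=54863-6433=48430; balance=1005158-48430=956728
23. interest=⌊956728·64/10000⌋=6123; principal=54863-6123=48740; balance=956728-48740=907988
24. interest=⌊907988·64/10000⌋=5811; principal=54863-5811=49052; balance=907988-49052=858936
25. interest=⌊858936·64/10000⌋=5497; principal=54863-5497=49366; balance=858936-49366=809570
26. interest=⌊809570·64/10000⌋=5181; principal=54863-5181=49682; balance=809570-49682=759888
27. interest=⌊759888·64/10000⌋=4863; principal=54863-4863=50000; balance=759888-50000=709888
28. interest=⌊709888·64/10000⌋=4543; principal=54863-4543=50320; balance=709888-50320=659568
29. interest=⌊659568·64/10000⌋=4221; principal=54863-4221=50642; balance=659568-50642=608926
30. interest=⌊608926·64/10000⌋=3897; principal=54863-3897=50966; balance=608926-50966=557960
31. interest=⌊557960·64/10000⌋=3570; principal=54863-3570=51293; balance=557960-51293=506667
32. interest=⌊506667·64/10000⌋=3242; principal=54863-3242=51621; balance=506667-51621=455046
33. interest=⌊455046·64/10000⌋=2912; principal=54863-2912=51951; balance=455046-51951=403095
34. interest=⌊403095·64/10000⌋=2579; principal=54863-2579=52284; balance=403095-52284=350811
35. interest=⌊350811·64/10000⌋=2245; principal=54863-2245=52618; balance=350811-52618=298193
36. interest=⌊298193·64/10000⌋=1908; principal=54863-1908=52955; balance=298193-52955=245238
37. interest=⌊245238·64/10000⌋=1569; principal=54863-1569=53294; balance=245238-53294=191944
38. interest=⌊191944·64/10000⌋=1228; principal=54863-1228=53635; balance=191944-53635=138309
39. interest=⌊138309·64/10000⌋=885; principal=54863-885=53978; balance=138309-53978=84331
40. interest=⌊84331·64/10000⌋=539; principal=54863-539=54324; balance=84331-54324=30007
41. interest=⌊30007·64/10000⌋=192; principal=min(54863-192,30007)=30007; balance=30007-30007=0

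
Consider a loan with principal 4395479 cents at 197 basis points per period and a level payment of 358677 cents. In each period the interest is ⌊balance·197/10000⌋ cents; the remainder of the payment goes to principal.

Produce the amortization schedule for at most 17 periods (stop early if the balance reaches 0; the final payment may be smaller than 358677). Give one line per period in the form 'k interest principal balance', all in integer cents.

1. interest=⌊4395479·197/10000⌋=86590; principal=358677-86590=272087; balance=4395479-272087=4123392
2. interest=⌊4123392·197/10000⌋=81230; principal=358677-81230=277447; balance=4123392-277447=3845945
3. interest=⌊3845945·197/10000⌋=75765; principal=358677-75765=282912; balance=3845945-282912=3563033
4. interest=⌊3563033·197/10000⌋=70191; principal=358677-70191=288486; balance=3563033-288486=3274547
5. interest=⌊3274547·197/10000⌋=64508; principal=358677-64508=294169; balance=3274547-294169=2980378
6. interest=⌊2980378·197/10000⌋=58713; principal=358677-58713=299964; balance=2980378-299964=2680414
7. interest=⌊2680414·197/10000⌋=52804; principal=358677-52804=305873; balance=2680414-305873=2374541
8. interest=⌊2374541·197/10000⌋=46778; principal=358677-46778=311899; balance=2374541-311899=2062642
9. interest=⌊2062642·197/10000⌋=40634; principal=358677-40634=318043; balance=2062642-318043=1744599
10. interest=⌊1744599·197/10000⌋=34368; principal=358677-34368=324309; balance=1744599-324309=1420290
11. interest=⌊1420290·197/10000⌋=27979; principal=358677-27979=330698; balance=1420290-330698=1089592
12. interest=⌊1089592·197/10000⌋=21464; principal=358677-21464=337213; balance=1089592-337213=752379
13. interest=⌊752379·197/10000⌋=14821; principal=358677-14821=343856; balance=752379-343856=408523
14. interest=⌊408523·197/10000⌋=8047; principal=358677-8047=350630; balance=408523-350630=57893
15. interest=⌊57893·197/10000⌋=1140; principal=min(358677-1140,57893)=57893; balance=57893-57893=0

1 86590 272087 4123392
2 81230 277447 3845945
3 75765 282912 3563033
4 70191 288486 3274547
5 64508 294169 2980378
6 58713 299964 2680414
7 52804 305873 2374541
8 46778 311899 2062642
9 40634 318043 1744599
10 34368 324309 1420290
11 27979 330698 1089592
12 21464 337213 752379
13 14821 343856 408523
14 8047 350630 57893
15 1140 57893 0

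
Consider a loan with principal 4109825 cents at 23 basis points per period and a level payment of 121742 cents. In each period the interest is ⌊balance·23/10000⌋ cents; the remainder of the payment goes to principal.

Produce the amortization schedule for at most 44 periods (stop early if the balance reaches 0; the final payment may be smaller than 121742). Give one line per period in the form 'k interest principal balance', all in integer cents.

1 9452 112290 3997535
2 9194 112548 3884987
3 8935 112807 3772180
4 8676 113066 3659114
5 8415 113327 3545787
6 8155 113587 3432200
7 7894 113848 3318352
8 7632 114110 3204242
9 7369 114373 3089869
10 7106 114636 2975233
11 6843 114899 2860334
12 6578 115164 2745170
13 6313 115429 2629741
14 6048 115694 2514047
15 5782 115960 2398087
16 5515 116227 2281860
17 5248 116494 2165366
18 4980 116762 2048604
19 4711 117031 1931573
20 4442 117300 1814273
21 4172 117570 1696703
22 3902 117840 1578863
23 3631 118111 1460752
24 3359 118383 1342369
25 3087 118655 1223714
26 2814 118928 1104786
27 2541 119201 985585
28 2266 119476 866109
29 1992 119750 746359
30 1716 120026 626333
31 1440 120302 506031
32 1163 120579 385452
33 886 120856 264596
34 608 121134 143462
35 329 121413 22049
36 50 22049 0

1. interest=⌊4109825·23/10000⌋=9452; principal=121742-9452=112290; balance=4109825-112290=3997535
2. interest=⌊3997535·23/10000⌋=9194; principal=121742-9194=112548; balance=3997535-112548=3884987
3. interest=⌊3884987·23/10000⌋=8935; principal=121742-8935=112807; balance=3884987-112807=3772180
4. interest=⌊3772180·23/10000⌋=8676; principal=121742-8676=113066; balance=3772180-113066=3659114
5. interest=⌊3659114·23/10000⌋=8415; principal=121742-8415=113327; balance=3659114-113327=3545787
6. interest=⌊3545787·23/10000⌋=8155; principal=121742-8155=113587; balance=3545787-113587=3432200
7. interest=⌊3432200·23/10000⌋=7894; principal=121742-7894=113848; balance=3432200-113848=3318352
8. interest=⌊3318352·23/10000⌋=7632; principal=121742-7632=114110; balance=3318352-114110=3204242
9. interest=⌊3204242·23/10000⌋=7369; principal=121742-7369=114373; balance=3204242-114373=3089869
10. interest=⌊3089869·23/10000⌋=7106; principal=121742-7106=114636; balance=3089869-114636=2975233
11. interest=⌊2975233·23/10000⌋=6843; principal=121742-6843=114899; balance=2975233-114899=2860334
12. interest=⌊2860334·23/10000⌋=6578; principal=121742-6578=115164; balance=2860334-115164=2745170
13. interest=⌊2745170·23/10000⌋=6313; principal=121742-6313=115429; balance=2745170-115429=2629741
14. interest=⌊2629741·23/10000⌋=6048; principal=121742-6048=115694; balance=2629741-115694=2514047
15. interest=⌊2514047·23/10000⌋=5782; principal=121742-5782=115960; balance=2514047-115960=2398087
16. interest=⌊2398087·23/10000⌋=5515; principal=121742-5515=116227; balance=2398087-116227=2281860
17. interest=⌊2281860·23/10000⌋=5248; principal=121742-5248=116494; balance=2281860-116494=2165366
18. interest=⌊2165366·23/10000⌋=4980; principal=121742-4980=116762; balance=2165366-116762=2048604
19. interest=⌊2048604·23/10000⌋=4711; principal=121742-4711=117031; balance=2048604-117031=1931573
20. interest=⌊1931573·23/10000⌋=4442; principal=121742-4442=117300; balance=1931573-117300=1814273
21. interest=⌊1814273·23/10000⌋=4172; principal=121742-4172=117570; balance=1814273-117570=1696703
22. interest=⌊1696703·23/10000⌋=3902; principal=121742-3902=117840; balance=1696703-117840=1578863
23. interest=⌊1578863·23/10000⌋=3631; principal=121742-3631=118111; balance=1578863-118111=1460752
24. interest=⌊1460752·23/10000⌋=3359; principal=121742-3359=118383; balance=1460752-118383=1342369
25. interest=⌊1342369·23/10000⌋=3087; principal=121742-3087=118655; balance=1342369-118655=1223714
26. interest=⌊1223714·23/10000⌋=2814; principal=121742-2814=118928; balance=1223714-118928=1104786
27. interest=⌊1104786·23/10000⌋=2541; principal=121742-2541=119201; balance=1104786-119201=985585
28. interest=⌊985585·23/10000⌋=2266; principal=121742-2266=119476; balance=985585-119476=866109
29. interest=⌊866109·23/10000⌋=1992; principal=121742-1992=119750; balance=866109-119750=746359
30. interest=⌊746359·23/10000⌋=1716; principal=121742-1716=120026; balance=746359-120026=626333
31. interest=⌊626333·23/10000⌋=1440; principal=121742-1440=120302; balance=626333-120302=506031
32. interest=⌊506031·23/10000⌋=1163; principal=121742-1163=120579; balance=506031-120579=385452
33. interest=⌊385452·23/10000⌋=886; principal=121742-886=120856; balance=385452-120856=264596
34. interest=⌊264596·23/10000⌋=608; principal=121742-608=121134; balance=264596-121134=143462
35. interest=⌊143462·23/10000⌋=329; principal=121742-329=121413; balance=143462-121413=22049
36. interest=⌊22049·23/10000⌋=50; principal=min(121742-50,22049)=22049; balance=22049-22049=0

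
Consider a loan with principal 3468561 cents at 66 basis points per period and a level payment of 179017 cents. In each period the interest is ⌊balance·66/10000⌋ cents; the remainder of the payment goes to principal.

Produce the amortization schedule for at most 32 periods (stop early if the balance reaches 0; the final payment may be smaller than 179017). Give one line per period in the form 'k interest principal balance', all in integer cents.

1 22892 156125 3312436
2 21862 157155 3155281
3 20824 158193 2997088
4 19780 159237 2837851
5 18729 160288 2677563
6 17671 161346 2516217
7 16607 162410 2353807
8 15535 163482 2190325
9 14456 164561 2025764
10 13370 165647 1860117
11 12276 166741 1693376
12 11176 167841 1525535
13 10068 168949 1356586
14 8953 170064 1186522
15 7831 171186 1015336
16 6701 172316 843020
17 5563 173454 669566
18 4419 174598 494968
19 3266 175751 319217
20 2106 176911 142306
21 939 142306 0

1. interest=⌊3468561·66/10000⌋=22892; principal=179017-22892=156125; balance=3468561-156125=3312436
2. interest=⌊3312436·66/10000⌋=21862; principal=179017-21862=157155; balance=3312436-157155=3155281
3. interest=⌊3155281·66/10000⌋=20824; principal=179017-20824=158193; balance=3155281-158193=2997088
4. interest=⌊2997088·66/10000⌋=19780; principal=179017-19780=159237; balance=2997088-159237=2837851
5. interest=⌊2837851·66/10000⌋=18729; principal=179017-18729=160288; balance=2837851-160288=2677563
6. interest=⌊2677563·66/10000⌋=17671; principal=179017-17671=161346; balance=2677563-161346=2516217
7. interest=⌊2516217·66/10000⌋=16607; principal=179017-16607=162410; balance=2516217-162410=2353807
8. interest=⌊2353807·66/10000⌋=15535; principal=179017-15535=163482; balance=2353807-163482=2190325
9. interest=⌊2190325·66/10000⌋=14456; principal=179017-14456=164561; balance=2190325-164561=2025764
10. interest=⌊2025764·66/10000⌋=13370; principal=179017-13370=165647; balance=2025764-165647=1860117
11. interest=⌊1860117·66/10000⌋=12276; principal=179017-12276=166741; balance=1860117-166741=1693376
12. interest=⌊1693376·66/10000⌋=11176; principal=179017-11176=167841; balance=1693376-167841=1525535
13. interest=⌊1525535·66/10000⌋=10068; principal=179017-10068=168949; balance=1525535-168949=1356586
14. interest=⌊1356586·66/10000⌋=8953; principal=179017-8953=170064; balance=1356586-170064=1186522
15. interest=⌊1186522·66/10000⌋=7831; principal=179017-7831=171186; balance=1186522-171186=1015336
16. interest=⌊1015336·66/10000⌋=6701; principal=179017-6701=172316; balance=1015336-172316=843020
17. interest=⌊843020·66/10000⌋=5563; principal=179017-5563=173454; balance=843020-173454=669566
18. interest=⌊669566·66/10000⌋=4419; principal=179017-4419=174598; balance=669566-174598=494968
19. interest=⌊494968·66/10000⌋=3266; principal=179017-3266=175751; balance=494968-175751=319217
20. interest=⌊319217·66/10000⌋=2106; principal=179017-2106=176911; balance=319217-176911=142306
21. interest=⌊142306·66/10000⌋=939; principal=min(179017-939,142306)=142306; balance=142306-142306=0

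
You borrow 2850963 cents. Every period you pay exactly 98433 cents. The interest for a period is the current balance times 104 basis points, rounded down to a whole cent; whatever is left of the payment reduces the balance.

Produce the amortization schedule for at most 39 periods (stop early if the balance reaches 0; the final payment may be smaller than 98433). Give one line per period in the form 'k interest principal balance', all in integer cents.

1 29650 68783 2782180
2 28934 69499 2712681
3 28211 70222 2642459
4 27481 70952 2571507
5 26743 71690 2499817
6 25998 72435 2427382
7 25244 73189 2354193
8 24483 73950 2280243
9 23714 74719 2205524
10 22937 75496 2130028
11 22152 76281 2053747
12 21358 77075 1976672
13 20557 77876 1898796
14 19747 78686 1820110
15 18929 79504 1740606
16 18102 80331 1660275
17 17266 81167 1579108
18 16422 82011 1497097
19 15569 82864 1414233
20 14708 83725 1330508
21 13837 84596 1245912
22 12957 85476 1160436
23 12068 86365 1074071
24 11170 87263 986808
25 10262 88171 898637
26 9345 89088 809549
27 8419 90014 719535
28 7483 90950 628585
29 6537 91896 536689
30 5581 92852 443837
31 4615 93818 350019
32 3640 94793 255226
33 2654 95779 159447
34 1658 96775 62672
35 651 62672 0

1. interest=⌊2850963·104/10000⌋=29650; principal=98433-29650=68783; balance=2850963-68783=2782180
2. interest=⌊2782180·104/10000⌋=28934; principal=98433-28934=69499; balance=2782180-69499=2712681
3. interest=⌊2712681·104/10000⌋=28211; principal=98433-28211=70222; balance=2712681-70222=2642459
4. interest=⌊2642459·104/10000⌋=27481; principal=98433-27481=70952; balance=2642459-70952=2571507
5. interest=⌊2571507·104/10000⌋=26743; principal=98433-26743=71690; balance=2571507-71690=2499817
6. interest=⌊2499817·104/10000⌋=25998; principal=98433-25998=72435; balance=2499817-72435=2427382
7. interest=⌊2427382·104/10000⌋=25244; principal=98433-25244=73189; balance=2427382-73189=2354193
8. interest=⌊2354193·104/10000⌋=24483; principal=98433-24483=73950; balance=2354193-73950=2280243
9. interest=⌊2280243·104/10000⌋=23714; principal=98433-23714=74719; balance=2280243-74719=2205524
10. interest=⌊2205524·104/10000⌋=22937; principal=98433-22937=75496; balance=2205524-75496=2130028
11. interest=⌊2130028·104/10000⌋=22152; principal=98433-22152=76281; balance=2130028-76281=2053747
12. interest=⌊2053747·104/10000⌋=21358; principal=98433-21358=77075; balance=2053747-77075=1976672
13. interest=⌊1976672·104/10000⌋=20557; principal=98433-20557=77876; balance=1976672-77876=1898796
14. interest=⌊1898796·104/10000⌋=19747; principal=98433-19747=78686; balance=1898796-78686=1820110
15. interest=⌊1820110·104/10000⌋=18929; principal=98433-18929=79504; balance=1820110-79504=1740606
16. interest=⌊1740606·104/10000⌋=18102; principal=98433-18102=80331; balance=1740606-80331=1660275
17. interest=⌊1660275·104/10000⌋=17266; principal=98433-17266=81167; balance=1660275-81167=1579108
18. interest=⌊1579108·104/10000⌋=16422; principal=98433-16422=82011; balance=1579108-82011=1497097
19. interest=⌊1497097·104/10000⌋=15569; principal=98433-15569=82864; balance=1497097-82864=1414233
20. interest=⌊1414233·104/10000⌋=14708; principal=98433-14708=83725; balance=1414233-83725=1330508
21. interest=⌊1330508·104/10000⌋=13837; principal=98433-13837=84596; balance=1330508-84596=1245912
22. interest=⌊1245912·104/10000⌋=12957; principal=98433-12957=85476; balance=1245912-85476=1160436
23. interest=⌊1160436·104/10000⌋=12068; principal=98433-12068=86365; balance=1160436-86365=1074071
24. interest=⌊1074071·104/10000⌋=11170; principal=98433-11170=87263; balance=1074071-87263=986808
25. interest=⌊986808·104/10000⌋=10262; principal=98433-10262=88171; balance=986808-88171=898637
26. interest=⌊898637·104/10000⌋=9345; principal=98433-9345=89088; balance=898637-89088=809549
27. interest=⌊809549·104/10000⌋=8419; principal=98433-8419=90014; balance=809549-90014=719535
28. interest=⌊719535·104/10000⌋=7483; principal=98433-7483=90950; balance=719535-90950=628585
29. interest=⌊628585·104/10000⌋=6537; principal=98433-6537=91896; balance=628585-91896=536689
30. interest=⌊536689·104/10000⌋=5581; principal=98433-5581=92852; balance=536689-92852=443837
31. interest=⌊443837·104/10000⌋=4615; principal=98433-4615=93818; balance=443837-93818=350019
32. interest=⌊350019·104/10000⌋=3640; principal=98433-3640=94793; balance=350019-94793=255226
33. interest=⌊255226·104/10000⌋=2654; principal=98433-2654=95779; balance=255226-95779=159447
34. interest=⌊159447·104/10000⌋=1658; principal=98433-1658=96775; balance=159447-96775=62672
35. interest=⌊62672·104/10000⌋=651; principal=min(98433-651,62672)=62672; balance=62672-62672=0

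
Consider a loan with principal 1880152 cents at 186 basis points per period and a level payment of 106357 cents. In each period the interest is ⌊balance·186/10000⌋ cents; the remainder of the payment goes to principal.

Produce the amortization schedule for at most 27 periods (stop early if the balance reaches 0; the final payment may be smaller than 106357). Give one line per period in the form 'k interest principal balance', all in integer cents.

1. interest=⌊1880152·186/10000⌋=34970; principal=106357-34970=71387; balance=1880152-71387=1808765
2. interest=⌊1808765·186/10000⌋=33643; principal=106357-33643=72714; balance=1808765-72714=1736051
3. interest=⌊1736051·186/10000⌋=32290; principal=106357-32290=74067; balance=1736051-74067=1661984
4. interest=⌊1661984·186/10000⌋=30912; principal=106357-30912=75445; balance=1661984-75445=1586539
5. interest=⌊1586539·186/10000⌋=29509; principal=106357-29509=76848; balance=1586539-76848=1509691
6. interest=⌊1509691·186/10000⌋=28080; principal=106357-28080=78277; balance=1509691-78277=1431414
7. interest=⌊1431414·186/10000⌋=26624; principal=106357-26624=79733; balance=1431414-79733=1351681
8. interest=⌊1351681·186/10000⌋=25141; principal=106357-25141=81216; balance=1351681-81216=1270465
9. interest=⌊1270465·186/10000⌋=23630; principal=106357-23630=82727; balance=1270465-82727=1187738
10. interest=⌊1187738·186/10000⌋=22091; principal=106357-22091=84266; balance=1187738-84266=1103472
11. interest=⌊1103472·186/10000⌋=20524; principal=106357-20524=85833; balance=1103472-85833=1017639
12. interest=⌊1017639·186/10000⌋=18928; principal=106357-18928=87429; balance=1017639-87429=930210
13. interest=⌊930210·186/10000⌋=17301; principal=106357-17301=89056; balance=930210-89056=841154
14. interest=⌊841154·186/10000⌋=15645; principal=106357-15645=90712; balance=841154-90712=750442
15. interest=⌊750442·186/10000⌋=13958; principal=106357-13958=92399; balance=750442-92399=658043
16. interest=⌊658043·186/10000⌋=12239; principal=106357-12239=94118; balance=658043-94118=563925
17. interest=⌊563925·186/10000⌋=10489; principal=106357-10489=95868; balance=563925-95868=468057
18. interest=⌊468057·186/10000⌋=8705; principal=106357-8705=97652; balance=468057-97652=370405
19. interest=⌊370405·186/10000⌋=6889; principal=106357-6889=99468; balance=370405-99468=270937
20. interest=⌊270937·186/10000⌋=5039; principal=106357-5039=101318; balance=270937-101318=169619
21. interest=⌊169619·186/10000⌋=3154; principal=106357-3154=103203; balance=169619-103203=66416
22. interest=⌊66416·186/10000⌋=1235; principal=min(106357-1235,66416)=66416; balance=66416-66416=0

1 34970 71387 1808765
2 33643 72714 1736051
3 32290 74067 1661984
4 30912 75445 1586539
5 29509 76848 1509691
6 28080 78277 1431414
7 26624 79733 1351681
8 25141 81216 1270465
9 23630 82727 1187738
10 22091 84266 1103472
11 20524 85833 1017639
12 18928 87429 930210
13 17301 89056 841154
14 15645 90712 750442
15 13958 92399 658043
16 12239 94118 563925
17 10489 95868 468057
18 8705 97652 370405
19 6889 99468 270937
20 5039 101318 169619
21 3154 103203 66416
22 1235 66416 0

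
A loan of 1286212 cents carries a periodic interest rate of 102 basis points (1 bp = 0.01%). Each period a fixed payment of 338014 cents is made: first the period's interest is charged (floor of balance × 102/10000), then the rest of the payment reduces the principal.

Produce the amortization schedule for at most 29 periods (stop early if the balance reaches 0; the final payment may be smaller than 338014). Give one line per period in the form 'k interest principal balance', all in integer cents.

1 13119 324895 961317
2 9805 328209 633108
3 6457 331557 301551
4 3075 301551 0

1. interest=⌊1286212·102/10000⌋=13119; principal=338014-13119=324895; balance=1286212-324895=961317
2. interest=⌊961317·102/10000⌋=9805; principal=338014-9805=328209; balance=961317-328209=633108
3. interest=⌊633108·102/10000⌋=6457; principal=338014-6457=331557; balance=633108-331557=301551
4. interest=⌊301551·102/10000⌋=3075; principal=min(338014-3075,301551)=301551; balance=301551-301551=0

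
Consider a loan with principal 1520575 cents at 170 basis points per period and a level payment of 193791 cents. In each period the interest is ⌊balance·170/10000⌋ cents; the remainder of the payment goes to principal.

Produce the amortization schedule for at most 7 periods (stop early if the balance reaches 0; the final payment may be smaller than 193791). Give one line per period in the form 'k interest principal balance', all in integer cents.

1 25849 167942 1352633
2 22994 170797 1181836
3 20091 173700 1008136
4 17138 176653 831483
5 14135 179656 651827
6 11081 182710 469117
7 7974 185817 283300

1. interest=⌊1520575·170/10000⌋=25849; principal=193791-25849=167942; balance=1520575-167942=1352633
2. interest=⌊1352633·170/10000⌋=22994; principal=193791-22994=170797; balance=1352633-170797=1181836
3. interest=⌊1181836·170/10000⌋=20091; principal=193791-20091=173700; balance=1181836-173700=1008136
4. interest=⌊1008136·170/10000⌋=17138; principal=193791-17138=176653; balance=1008136-176653=831483
5. interest=⌊831483·170/10000⌋=14135; principal=193791-14135=179656; balance=831483-179656=651827
6. interest=⌊651827·170/10000⌋=11081; principal=193791-11081=182710; balance=651827-182710=469117
7. interest=⌊469117·170/10000⌋=7974; principal=193791-7974=185817; balance=469117-185817=283300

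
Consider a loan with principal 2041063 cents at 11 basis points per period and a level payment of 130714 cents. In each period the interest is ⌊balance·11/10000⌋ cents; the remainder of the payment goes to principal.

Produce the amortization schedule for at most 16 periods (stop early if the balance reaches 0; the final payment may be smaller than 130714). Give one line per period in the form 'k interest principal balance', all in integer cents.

1 2245 128469 1912594
2 2103 128611 1783983
3 1962 128752 1655231
4 1820 128894 1526337
5 1678 129036 1397301
6 1537 129177 1268124
7 1394 129320 1138804
8 1252 129462 1009342
9 1110 129604 879738
10 967 129747 749991
11 824 129890 620101
12 682 130032 490069
13 539 130175 359894
14 395 130319 229575
15 252 130462 99113
16 109 99113 0

1. interest=⌊2041063·11/10000⌋=2245; principal=130714-2245=128469; balance=2041063-128469=1912594
2. interest=⌊1912594·11/10000⌋=2103; principal=130714-2103=128611; balance=1912594-128611=1783983
3. interest=⌊1783983·11/10000⌋=1962; principal=130714-1962=128752; balance=1783983-128752=1655231
4. interest=⌊1655231·11/10000⌋=1820; principal=130714-1820=128894; balance=1655231-128894=1526337
5. interest=⌊1526337·11/10000⌋=1678; principal=130714-1678=129036; balance=1526337-129036=1397301
6. interest=⌊1397301·11/10000⌋=1537; principal=130714-1537=129177; balance=1397301-129177=1268124
7. interest=⌊1268124·11/10000⌋=1394; principal=130714-1394=129320; balance=1268124-129320=1138804
8. interest=⌊1138804·11/10000⌋=1252; principal=130714-1252=129462; balance=1138804-129462=1009342
9. interest=⌊1009342·11/10000⌋=1110; principal=130714-1110=129604; balance=1009342-129604=879738
10. interest=⌊879738·11/10000⌋=967; principal=130714-967=129747; balance=879738-129747=749991
11. interest=⌊749991·11/10000⌋=824; principal=130714-824=129890; balance=749991-129890=620101
12. interest=⌊620101·11/10000⌋=682; principal=130714-682=130032; balance=620101-130032=490069
13. interest=⌊490069·11/10000⌋=539; principal=130714-539=130175; balance=490069-130175=359894
14. interest=⌊359894·11/10000⌋=395; principal=130714-395=130319; balance=359894-130319=229575
15. interest=⌊229575·11/10000⌋=252; principal=130714-252=130462; balance=229575-130462=99113
16. interest=⌊99113·11/10000⌋=109; principal=min(130714-109,99113)=99113; balance=99113-99113=0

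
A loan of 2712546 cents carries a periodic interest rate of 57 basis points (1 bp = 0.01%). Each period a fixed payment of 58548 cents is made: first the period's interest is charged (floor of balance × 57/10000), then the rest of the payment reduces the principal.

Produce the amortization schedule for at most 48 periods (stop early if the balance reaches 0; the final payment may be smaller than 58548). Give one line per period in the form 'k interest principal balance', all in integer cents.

1. interest=⌊2712546·57/10000⌋=15461; principal=58548-15461=43087; balance=2712546-43087=2669459
2. interest=⌊2669459·57/10000⌋=15215; principal=58548-15215=43333; balance=2669459-43333=2626126
3. interest=⌊2626126·57/10000⌋=14968; principal=58548-14968=43580; balance=2626126-43580=2582546
4. interest=⌊2582546·57/10000⌋=14720; principal=58548-14720=43828; balance=2582546-43828=2538718
5. interest=⌊2538718·57/10000⌋=14470; principal=58548-14470=44078; balance=2538718-44078=2494640
6. interest=⌊2494640·57/10000⌋=14219; principal=58548-14219=44329; balance=2494640-44329=2450311
7. interest=⌊2450311·57/10000⌋=13966; principal=58548-13966=44582; balance=2450311-44582=2405729
8. interest=⌊2405729·57/10000⌋=13712; principal=58548-13712=44836; balance=2405729-44836=2360893
9. interest=⌊2360893·57/10000⌋=13457; principal=58548-13457=45091; balance=2360893-45091=2315802
10. interest=⌊2315802·57/10000⌋=13200; principal=58548-13200=45348; balance=2315802-45348=2270454
11. interest=⌊2270454·57/10000⌋=12941; principal=58548-12941=45607; balance=2270454-45607=2224847
12. interest=⌊2224847·57/10000⌋=12681; principal=58548-12681=45867; balance=2224847-45867=2178980
13. interest=⌊2178980·57/10000⌋=12420; principal=58548-12420=46128; balance=2178980-46128=2132852
14. interest=⌊2132852·57/10000⌋=12157; principal=58548-12157=46391; balance=2132852-46391=2086461
15. interest=⌊2086461·57/10000⌋=11892; principal=58548-11892=46656; balance=2086461-46656=2039805
16. interest=⌊2039805·57/10000⌋=11626; principal=58548-11626=46922; balance=2039805-46922=1992883
17. interest=⌊1992883·57/10000⌋=11359; principal=58548-11359=47189; balance=1992883-47189=1945694
18. interest=⌊1945694·57/10000⌋=11090; principal=58548-11090=47458; balance=1945694-47458=1898236
19. interest=⌊1898236·57/10000⌋=10819; principal=58548-10819=47729; balance=1898236-47729=1850507
20. interest=⌊1850507·57/10000⌋=10547; principal=58548-10547=48001; balance=1850507-48001=1802506
21. interest=⌊1802506·57/10000⌋=10274; principal=58548-10274=48274; balance=1802506-48274=1754232
22. interest=⌊1754232·57/10000⌋=9999; principal=58548-9999=48549; balance=1754232-48549=1705683
23. interest=⌊1705683·57/10000⌋=9722; principal=58548-9722=48826; balance=1705683-48826=1656857
24. interest=⌊1656857·57/10000⌋=9444; principal=58548-9444=49104; balance=1656857-49104=1607753
25. interest=⌊1607753·57/10000⌋=9164; principal=58548-9164=49384; balance=1607753-49384=1558369
26. interest=⌊1558369·57/10000⌋=8882; principal=58548-8882=49666; balance=1558369-49666=1508703
27. interest=⌊1508703·57/10000⌋=8599; principal=58548-8599=49949; balance=1508703-49949=1458754
28. interest=⌊1458754·57/10000⌋=8314; principal=58548-8314=50234; balance=1458754-50234=1408520
29. interest=⌊1408520·57/10000⌋=8028; principal=58548-8028=50520; balance=1408520-50520=1358000
30. interest=⌊1358000·57/10000⌋=7740; principal=58548-7740=50808; balance=1358000-50808=1307192
31. interest=⌊1307192·57/10000⌋=7450; principal=58548-7450=51098; balance=1307192-51098=1256094
32. interest=⌊1256094·57/10000⌋=7159; principal=58548-7159=51389; balance=1256094-51389=1204705
33. interest=⌊1204705·57/10000⌋=6866; principal=58548-6866=51682; balance=1204705-51682=1153023
34. interest=⌊1153023·57/10000⌋=6572; principal=58548-6572=51976; balance=1153023-51976=1101047
35. interest=⌊1101047·57/10000⌋=6275; principal=58548-6275=52273; balance=1101047-52273=1048774
36. interest=⌊1048774·57/10000⌋=5978; principal=58548-5978=52570; balance=1048774-52570=996204
37. interest=⌊996204·57/10000⌋=5678; principal=58548-5678=52870; balance=996204-52870=943334
38. interest=⌊943334·57/10000⌋=5377; principal=58548-5377=53171; balance=943334-53171=890163
39. interest=⌊890163·57/10000⌋=5073; principal=58548-5073=53475; balance=890163-53475=836688
40. interest=⌊836688·57/10000⌋=4769; principal=58548-4769=53779; balance=836688-53779=782909
41. interest=⌊782909·57/10000⌋=4462; principal=58548-4462=54086; balance=782909-54086=728823
42. interest=⌊728823·57/10000⌋=4154; principal=58548-4154=54394; balance=728823-54394=674429
43. interest=⌊674429·57/10000⌋=3844; principal=58548-3844=54704; balance=674429-54704=619725
44. interest=⌊619725·57/10000⌋=3532; principal=58548-3532=55016; balance=619725-55016=564709
45. interest=⌊564709·57/10000⌋=3218; principal=58548-3218=55330; balance=564709-55330=509379
46. interest=⌊509379·57/10000⌋=2903; principal=58548-2903=55645; balance=509379-55645=453734
47. interest=⌊453734·57/10000⌋=2586; principal=58548-2586=55962; balance=453734-55962=397772
48. interest=⌊397772·57/10000⌋=2267; principal=58548-2267=56281; balance=397772-56281=341491

1 15461 43087 2669459
2 15215 43333 2626126
3 14968 43580 2582546
4 14720 43828 2538718
5 14470 44078 2494640
6 14219 44329 2450311
7 13966 44582 2405729
8 13712 44836 2360893
9 13457 45091 2315802
10 13200 45348 2270454
11 12941 45607 2224847
12 12681 45867 2178980
13 12420 46128 2132852
14 12157 46391 2086461
15 11892 46656 2039805
16 11626 46922 1992883
17 11359 47189 1945694
18 11090 47458 1898236
19 10819 47729 1850507
20 10547 48001 1802506
21 10274 48274 1754232
22 9999 48549 1705683
23 9722 48826 1656857
24 9444 49104 1607753
25 9164 49384 1558369
26 8882 49666 1508703
27 8599 49949 1458754
28 8314 50234 1408520
29 8028 50520 1358000
30 7740 50808 1307192
31 7450 51098 1256094
32 7159 51389 1204705
33 6866 51682 1153023
34 6572 51976 1101047
35 6275 52273 1048774
36 5978 52570 996204
37 5678 52870 943334
38 5377 53171 890163
39 5073 53475 836688
40 4769 53779 782909
41 4462 54086 728823
42 4154 54394 674429
43 3844 54704 619725
44 3532 55016 564709
45 3218 55330 509379
46 2903 55645 453734
47 2586 55962 397772
48 2267 56281 341491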